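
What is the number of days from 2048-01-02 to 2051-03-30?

January 2, 2048 → January 2, 2049: 366 days (2048 is a leap year).
January 2, 2049 → January 2, 2050: 365 days.
January 2, 2050 → January 2, 2051: 365 days.
January 2051: 31 − 2 = 29 days remain.
Then February 2051 (28): 28 days.
March 1–30, 2051: 30 days.
Residual: 87 days.
Total: 1183 days.

1183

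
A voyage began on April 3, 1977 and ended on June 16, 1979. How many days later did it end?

804

April 1977: 30 − 3 = 27 days remain.
Then 25 full months totalling 761 days.
June 1–16, 1979: 16 days.
Total: 27 + 761 + 16 = 804 days.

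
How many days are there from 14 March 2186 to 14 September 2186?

184

March 2186: 31 − 14 = 17 days remain.
Then April (30), May (31), June (30), July (31), August (31): 30 + 31 + 30 + 31 + 31 = 153 days.
September 1–14, 2186: 14 days.
Total: 17 + 153 + 14 = 184 days.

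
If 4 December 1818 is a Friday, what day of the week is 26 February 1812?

Wednesday

Count forward from the earlier date (February 26, 1812) to the later (December 4, 1818):
February 26, 1812 → February 26, 1813: 366 days (1812 is a leap year).
February 26, 1813 → February 26, 1814: 365 days.
February 26, 1814 → February 26, 1815: 365 days.
February 26, 1815 → February 26, 1816: 365 days.
February 26, 1816 → February 26, 1817: 366 days (1816 is a leap year).
February 26, 1817 → February 26, 1818: 365 days.
February 1818: 28 − 26 = 2 days remain (1818 is not a leap year, so February has 28 days).
Then 9 full months totalling 275 days.
December 1–4, 1818: 4 days.
Residual: 281 days.
Total: 2473 days.
2473 mod 7 = 2, so 2 days before Friday is Wednesday.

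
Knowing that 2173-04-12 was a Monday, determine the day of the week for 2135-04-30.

Saturday

Count forward from the earlier date (April 30, 2135) to the later (April 12, 2173):
Day-of-year of April 30, 2135: 120.
Day-of-year of April 12, 2173: 102.
2135 has 365 days, so 365 − 120 = 245 days remain in 2135.
Full years 2136–2172: 27 common + 10 leap = 27×365 + 10×366 = 13515 days.
Total: 245 + 13515 + 102 = 13862 days.
13862 mod 7 = 2, so 2 days before Monday is Saturday.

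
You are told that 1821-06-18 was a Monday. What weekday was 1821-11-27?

Tuesday

June 1821: 30 − 18 = 12 days remain.
Then July (31), August (31), September (30), October (31): 31 + 31 + 30 + 31 = 123 days.
November 1–27, 1821: 27 days.
Total: 12 + 123 + 27 = 162 days.
162 mod 7 = 1, so 1 day after Monday is Tuesday.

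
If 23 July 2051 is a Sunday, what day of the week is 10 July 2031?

Count forward from the earlier date (July 10, 2031) to the later (July 23, 2051):
Day-of-year of July 10, 2031: 191.
Day-of-year of July 23, 2051: 204.
2031 has 365 days, so 365 − 191 = 174 days remain in 2031.
Full years 2032–2050: 14 common + 5 leap = 14×365 + 5×366 = 6940 days.
Total: 174 + 6940 + 204 = 7318 days.
7318 mod 7 = 3, so 3 days before Sunday is Thursday.

Thursday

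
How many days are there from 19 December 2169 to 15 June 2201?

11500

Day-of-year of December 19, 2169: 353.
Day-of-year of June 15, 2201: 166.
2169 has 365 days, so 365 − 353 = 12 days remain in 2169.
Full years 2170–2200: 24 common + 7 leap = 24×365 + 7×366 = 11322 days.
Total: 12 + 11322 + 166 = 11500 days.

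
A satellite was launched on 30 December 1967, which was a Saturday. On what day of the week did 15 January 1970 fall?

Thursday

December 30, 1967 → December 30, 1968: 366 days (1968 is a leap year).
December 30, 1968 → December 30, 1969: 365 days.
December 1969: 31 − 30 = 1 day remains.
January 1–15, 1970: 15 days.
Residual: 16 days.
Total: 747 days.
747 mod 7 = 5, so 5 days after Saturday is Thursday.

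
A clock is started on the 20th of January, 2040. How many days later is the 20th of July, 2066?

From January 20, 2040 to January 20, 2066: 26 years, of which 7 contain a Feb 29 — 19×365 + 7×366 = 9497 days.
January 2066: 31 − 20 = 11 days remain.
Then February 2066 (28), March (31), April (30), May (31), June (30): 28 + 31 + 30 + 31 + 30 = 150 days.
July 1–20, 2066: 20 days.
Residual: 181 days.
Total: 9678 days.

9678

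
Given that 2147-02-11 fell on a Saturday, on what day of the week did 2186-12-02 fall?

From February 11, 2147 to February 11, 2186: 39 years, of which 10 contain a Feb 29 — 29×365 + 10×366 = 14245 days.
February 2186: 28 − 11 = 17 days remain (2186 is not a leap year, so February has 28 days).
Then 9 full months totalling 275 days.
December 1–2, 2186: 2 days.
Residual: 294 days.
Total: 14539 days.
14539 is a multiple of 7, so 2186-12-02 falls on the same weekday: Saturday.

Saturday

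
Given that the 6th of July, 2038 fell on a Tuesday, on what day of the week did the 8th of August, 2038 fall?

Sunday

July 2038: 31 − 6 = 25 days remain.
August 1–8, 2038: 8 days.
Total: 25 + 8 = 33 days.
33 mod 7 = 5, so 5 days after Tuesday is Sunday.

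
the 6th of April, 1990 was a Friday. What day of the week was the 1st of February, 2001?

Thursday

From April 6, 1990 to April 6, 2000: 10 years, of which 3 contain a Feb 29 — 7×365 + 3×366 = 3653 days.
(2000 is a leap year (divisible by 400).)
April 2000: 30 − 6 = 24 days remain.
Then 9 full months totalling 276 days.
February 1, 2001: 1 day (2001 is not a leap year).
Residual: 301 days.
Total: 3954 days.
3954 mod 7 = 6, so 6 days after Friday is Thursday.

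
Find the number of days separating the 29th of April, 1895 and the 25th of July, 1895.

87

April 1895: 30 − 29 = 1 day remains.
Then May (31), June (30): 31 + 30 = 61 days.
July 1–25, 1895: 25 days.
Total: 1 + 61 + 25 = 87 days.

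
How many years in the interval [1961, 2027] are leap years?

Years divisible by 4: 1964, 1968, …, 2024 — 16 in all.
2000 is divisible by 400, so still leap.
No century exceptions apply. Count: 16.

16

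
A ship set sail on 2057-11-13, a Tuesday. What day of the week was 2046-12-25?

Count forward from the earlier date (December 25, 2046) to the later (November 13, 2057):
From December 25, 2046 to December 25, 2056: 10 years, of which 3 contain a Feb 29 — 7×365 + 3×366 = 3653 days.
December 2056: 31 − 25 = 6 days remain.
Then 10 full months totalling 304 days.
November 1–13, 2057: 13 days.
Residual: 323 days.
Total: 3976 days.
3976 is a multiple of 7, so 2046-12-25 falls on the same weekday: Tuesday.

Tuesday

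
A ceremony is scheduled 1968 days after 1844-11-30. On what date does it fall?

1850-04-21

Count 1968 days after November 30, 1844:
Day-of-year of November 30, 1844: 335.
Day-of-year of April 21, 1850: 111.
1844 has 366 days, so 366 − 335 = 31 days remain in 1844.
Full years: 1845: 365; 1846: 365; 1847: 365; 1848: 366; 1849: 365. Sum = 1826.
Total: 31 + 1826 + 111 = 1968 days.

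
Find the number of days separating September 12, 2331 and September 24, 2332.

September 12, 2331 → September 12, 2332: 366 days (2332 is a leap year).
Within September 2332: 24 − 12 = 12 days.
Total: 378 days.

378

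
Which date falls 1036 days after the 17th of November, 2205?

the 18th of September, 2208

Count 1036 days after November 17, 2205:
Day-of-year of November 17, 2205: 321.
Day-of-year of September 18, 2208: 262.
2205 has 365 days, so 365 − 321 = 44 days remain in 2205.
Full years: 2206: 365; 2207: 365. Sum = 730.
Total: 44 + 730 + 262 = 1036 days.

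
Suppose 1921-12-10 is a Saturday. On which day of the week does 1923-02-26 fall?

Monday

December 10, 1921 → December 10, 1922: 365 days.
December 1922: 31 − 10 = 21 days remain.
Then January (31): 31 days.
February 1–26, 1923: 26 days (1923 is not a leap year).
Residual: 78 days.
Total: 443 days.
443 mod 7 = 2, so 2 days after Saturday is Monday.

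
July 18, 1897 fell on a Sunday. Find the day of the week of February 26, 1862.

Wednesday

Count forward from the earlier date (February 26, 1862) to the later (July 18, 1897):
From February 26, 1862 to February 26, 1897: 35 years, of which 9 contain a Feb 29 — 26×365 + 9×366 = 12784 days.
February 1897: 28 − 26 = 2 days remain (1897 is not a leap year, so February has 28 days).
Then March (31), April (30), May (31), June (30): 31 + 30 + 31 + 30 = 122 days.
July 1–18, 1897: 18 days.
Residual: 142 days.
Total: 12926 days.
12926 mod 7 = 4, so 4 days before Sunday is Wednesday.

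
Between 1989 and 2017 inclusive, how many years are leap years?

Years divisible by 4 in [1989, 2017]: 1992, 1996, 2000, 2004, 2008, 2012, 2016.
2000 is divisible by 400, so still leap.
No century exceptions apply. Count: 7.

7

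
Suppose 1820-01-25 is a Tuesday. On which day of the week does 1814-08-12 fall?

Friday

Count forward from the earlier date (August 12, 1814) to the later (January 25, 1820):
Day-of-year of August 12, 1814: 224.
Day-of-year of January 25, 1820: 25.
1814 has 365 days, so 365 − 224 = 141 days remain in 1814.
Full years: 1815: 365; 1816: 366; 1817: 365; 1818: 365; 1819: 365. Sum = 1826.
Total: 141 + 1826 + 25 = 1992 days.
1992 mod 7 = 4, so 4 days before Tuesday is Friday.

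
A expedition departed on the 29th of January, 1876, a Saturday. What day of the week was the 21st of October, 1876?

Saturday

January 1876: 31 − 29 = 2 days remain.
Then February 1876 (29), March (31), April (30), May (31), June (30), July (31), August (31), September (30): 29 + 31 + 30 + 31 + 30 + 31 + 31 + 30 = 243 days.
October 1–21, 1876: 21 days.
Total: 2 + 243 + 21 = 266 days.
266 is a multiple of 7, so the 21st of October, 1876 falls on the same weekday: Saturday.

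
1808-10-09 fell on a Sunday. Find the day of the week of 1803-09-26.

Monday

Count forward from the earlier date (September 26, 1803) to the later (October 9, 1808):
Day-of-year of September 26, 1803: 269.
Day-of-year of October 9, 1808: 283.
1803 has 365 days, so 365 − 269 = 96 days remain in 1803.
Full years: 1804: 366; 1805: 365; 1806: 365; 1807: 365. Sum = 1461.
Total: 96 + 1461 + 283 = 1840 days.
1840 mod 7 = 6, so 6 days before Sunday is Monday.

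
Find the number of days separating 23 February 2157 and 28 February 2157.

5

Within February 2157: 28 − 23 = 5 days.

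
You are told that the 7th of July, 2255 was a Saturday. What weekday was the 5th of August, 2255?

Sunday

July 2255: 31 − 7 = 24 days remain.
August 1–5, 2255: 5 days.
Total: 24 + 5 = 29 days.
29 mod 7 = 1, so 1 day after Saturday is Sunday.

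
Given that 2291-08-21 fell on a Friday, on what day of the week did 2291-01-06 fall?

Count forward from the earlier date (January 6, 2291) to the later (August 21, 2291):
January 2291: 31 − 6 = 25 days remain.
Then February 2291 (28), March (31), April (30), May (31), June (30), July (31): 28 + 31 + 30 + 31 + 30 + 31 = 181 days.
August 1–21, 2291: 21 days.
Total: 25 + 181 + 21 = 227 days.
227 mod 7 = 3, so 3 days before Friday is Tuesday.

Tuesday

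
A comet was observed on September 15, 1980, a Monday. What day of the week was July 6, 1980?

Count forward from the earlier date (July 6, 1980) to the later (September 15, 1980):
July 1980: 31 − 6 = 25 days remain.
Then August (31): 31 days.
September 1–15, 1980: 15 days.
Total: 25 + 31 + 15 = 71 days.
71 mod 7 = 1, so 1 day before Monday is Sunday.

Sunday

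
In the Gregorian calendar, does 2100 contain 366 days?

2100 is not a leap year (divisible by 100 but not 400).

No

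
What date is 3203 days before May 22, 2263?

August 14, 2254

Count 3203 days before May 22, 2263:
Day-of-year of August 14, 2254: 226.
Day-of-year of May 22, 2263: 142.
2254 has 365 days, so 365 − 226 = 139 days remain in 2254.
Full years 2255–2262: 6 common + 2 leap = 6×365 + 2×366 = 2922 days.
Total: 139 + 2922 + 142 = 3203 days.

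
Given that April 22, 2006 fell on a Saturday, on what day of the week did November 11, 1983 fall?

Friday

Count forward from the earlier date (November 11, 1983) to the later (April 22, 2006):
From November 11, 1983 to November 11, 2005: 22 years, of which 6 contain a Feb 29 — 16×365 + 6×366 = 8036 days.
(2000 is a leap year (divisible by 400).)
November 2005: 30 − 11 = 19 days remain.
Then December (31), January (31), February 2006 (28), March (31): 31 + 31 + 28 + 31 = 121 days.
April 1–22, 2006: 22 days.
Residual: 162 days.
Total: 8198 days.
8198 mod 7 = 1, so 1 day before Saturday is Friday.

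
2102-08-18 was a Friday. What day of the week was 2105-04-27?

August 18, 2102 → August 18, 2103: 365 days.
August 18, 2103 → August 18, 2104: 366 days (2104 is a leap year).
August 2104: 31 − 18 = 13 days remain.
Then September (30), October (31), November (30), December (31), January (31), February 2105 (28), March (31): 30 + 31 + 30 + 31 + 31 + 28 + 31 = 212 days.
April 1–27, 2105: 27 days.
Residual: 252 days.
Total: 983 days.
983 mod 7 = 3, so 3 days after Friday is Monday.

Monday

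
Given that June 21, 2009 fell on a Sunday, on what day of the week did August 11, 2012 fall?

Day-of-year of June 21, 2009: 172.
Day-of-year of August 11, 2012: 224.
2009 has 365 days, so 365 − 172 = 193 days remain in 2009.
Full years: 2010: 365; 2011: 365. Sum = 730.
Total: 193 + 730 + 224 = 1147 days.
1147 mod 7 = 6, so 6 days after Sunday is Saturday.

Saturday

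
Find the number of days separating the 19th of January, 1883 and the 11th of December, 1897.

From January 19, 1883 to January 19, 1897: 14 years, of which 4 contain a Feb 29 — 10×365 + 4×366 = 5114 days.
January 1897: 31 − 19 = 12 days remain.
Then 10 full months totalling 303 days.
December 1–11, 1897: 11 days.
Residual: 326 days.
Total: 5440 days.

5440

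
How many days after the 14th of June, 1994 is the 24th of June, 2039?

Day-of-year of June 14, 1994: 165.
Day-of-year of June 24, 2039: 175.
1994 has 365 days, so 365 − 165 = 200 days remain in 1994.
Full years 1995–2038: 33 common + 11 leap = 33×365 + 11×366 = 16071 days.
Total: 200 + 16071 + 175 = 16446 days.

16446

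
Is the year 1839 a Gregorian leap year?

1839 is not a leap year.

No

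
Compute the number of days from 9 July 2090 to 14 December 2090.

July 2090: 31 − 9 = 22 days remain.
Then August (31), September (30), October (31), November (30): 31 + 30 + 31 + 30 = 122 days.
December 1–14, 2090: 14 days.
Total: 22 + 122 + 14 = 158 days.

158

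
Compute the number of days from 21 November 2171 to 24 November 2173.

November 2171: 30 − 21 = 9 days remain.
Then 23 full months totalling 701 days.
November 1–24, 2173: 24 days.
Total: 9 + 701 + 24 = 734 days.

734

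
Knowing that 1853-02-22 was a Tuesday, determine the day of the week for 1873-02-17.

From February 22, 1853 to February 22, 1872: 19 years, of which 4 contain a Feb 29 — 15×365 + 4×366 = 6939 days.
February 1872: 29 − 22 = 7 days remain (1872 is a leap year, so February has 29 days).
Then 11 full months totalling 337 days.
February 1–17, 1873: 17 days (1873 is not a leap year).
Residual: 361 days.
Total: 7300 days.
7300 mod 7 = 6, so 6 days after Tuesday is Monday.

Monday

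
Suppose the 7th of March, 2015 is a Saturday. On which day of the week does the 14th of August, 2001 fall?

Count forward from the earlier date (August 14, 2001) to the later (March 7, 2015):
From August 14, 2001 to August 14, 2014: 13 years, of which 3 contain a Feb 29 — 10×365 + 3×366 = 4748 days.
August 2014: 31 − 14 = 17 days remain.
Then September (30), October (31), November (30), December (31), January (31), February 2015 (28): 30 + 31 + 30 + 31 + 31 + 28 = 181 days.
March 1–7, 2015: 7 days.
Residual: 205 days.
Total: 4953 days.
4953 mod 7 = 4, so 4 days before Saturday is Tuesday.

Tuesday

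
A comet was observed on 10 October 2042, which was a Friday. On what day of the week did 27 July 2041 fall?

Count forward from the earlier date (July 27, 2041) to the later (October 10, 2042):
July 2041: 31 − 27 = 4 days remain.
Then 14 full months totalling 426 days.
October 1–10, 2042: 10 days.
Total: 4 + 426 + 10 = 440 days.
440 mod 7 = 6, so 6 days before Friday is Saturday.

Saturday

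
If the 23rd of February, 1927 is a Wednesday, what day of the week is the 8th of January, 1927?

Saturday

Count forward from the earlier date (January 8, 1927) to the later (February 23, 1927):
January 1927: 31 − 8 = 23 days remain.
February 1–23, 1927: 23 days (1927 is not a leap year).
Total: 23 + 23 = 46 days.
46 mod 7 = 4, so 4 days before Wednesday is Saturday.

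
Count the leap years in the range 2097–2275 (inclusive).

42

Years divisible by 4: 2100, 2104, …, 2272 — 44 in all.
Of these, 2100, 2200 are divisible by 100 but not 400, so not leap.
Leap years: 44 − 2 = 42.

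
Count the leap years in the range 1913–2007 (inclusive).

Years divisible by 4: 1916, 1920, …, 2004 — 23 in all.
2000 is divisible by 400, so still leap.
No century exceptions apply. Count: 23.

23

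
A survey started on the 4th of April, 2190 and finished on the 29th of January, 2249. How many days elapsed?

From April 4, 2190 to April 4, 2248: 58 years, of which 14 contain a Feb 29 — 44×365 + 14×366 = 21184 days.
(2200 is not a leap year (divisible by 100 but not 400).)
April 2248: 30 − 4 = 26 days remain.
Then May (31), June (30), July (31), August (31), September (30), October (31), November (30), December (31): 31 + 30 + 31 + 31 + 30 + 31 + 30 + 31 = 245 days.
January 1–29, 2249: 29 days.
Residual: 300 days.
Total: 21484 days.

21484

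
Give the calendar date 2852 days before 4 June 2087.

13 August 2079

Count 2852 days before June 4, 2087:
Day-of-year of August 13, 2079: 225.
Day-of-year of June 4, 2087: 155.
2079 has 365 days, so 365 − 225 = 140 days remain in 2079.
Full years 2080–2086: 5 common + 2 leap = 5×365 + 2×366 = 2557 days.
Total: 140 + 2557 + 155 = 2852 days.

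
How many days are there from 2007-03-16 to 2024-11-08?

Day-of-year of March 16, 2007: 75.
Day-of-year of November 8, 2024: 313.
2007 has 365 days, so 365 − 75 = 290 days remain in 2007.
Full years 2008–2023: 12 common + 4 leap = 12×365 + 4×366 = 5844 days.
Total: 290 + 5844 + 313 = 6447 days.

6447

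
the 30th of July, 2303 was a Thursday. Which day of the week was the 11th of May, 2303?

Monday

Count forward from the earlier date (May 11, 2303) to the later (July 30, 2303):
May 2303: 31 − 11 = 20 days remain.
Then June (30): 30 days.
July 1–30, 2303: 30 days.
Total: 20 + 30 + 30 = 80 days.
80 mod 7 = 3, so 3 days before Thursday is Monday.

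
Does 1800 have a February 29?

1800 is not a leap year (divisible by 100 but not 400).

No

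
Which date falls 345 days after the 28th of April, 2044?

the 8th of April, 2045

Count 345 days after April 28, 2044:
April 2044: 30 − 28 = 2 days remain.
Then 11 full months totalling 335 days.
April 1–8, 2045: 8 days.
Total: 2 + 335 + 8 = 345 days.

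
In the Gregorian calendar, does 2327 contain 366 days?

No

2327 is not a leap year.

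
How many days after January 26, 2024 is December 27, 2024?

336

January 2024: 31 − 26 = 5 days remain.
Then 10 full months totalling 304 days.
December 1–27, 2024: 27 days.
Total: 5 + 304 + 27 = 336 days.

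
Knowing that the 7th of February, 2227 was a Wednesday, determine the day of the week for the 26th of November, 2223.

Wednesday

Count forward from the earlier date (November 26, 2223) to the later (February 7, 2227):
November 26, 2223 → November 26, 2224: 366 days (2224 is a leap year).
November 26, 2224 → November 26, 2225: 365 days.
November 26, 2225 → November 26, 2226: 365 days.
November 2226: 30 − 26 = 4 days remain.
Then December (31), January (31): 31 + 31 = 62 days.
February 1–7, 2227: 7 days (2227 is not a leap year).
Residual: 73 days.
Total: 1169 days.
1169 is a multiple of 7, so the 26th of November, 2223 falls on the same weekday: Wednesday.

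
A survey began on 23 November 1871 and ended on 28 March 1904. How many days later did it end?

Day-of-year of November 23, 1871: 327.
Day-of-year of March 28, 1904: 88.
1871 has 365 days, so 365 − 327 = 38 days remain in 1871.
Full years 1872–1903: 25 common + 7 leap = 25×365 + 7×366 = 11687 days.
Total: 38 + 11687 + 88 = 11813 days.

11813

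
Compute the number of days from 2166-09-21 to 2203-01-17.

From September 21, 2166 to September 21, 2202: 36 years, of which 8 contain a Feb 29 — 28×365 + 8×366 = 13148 days.
(2200 is not a leap year (divisible by 100 but not 400).)
September 2202: 30 − 21 = 9 days remain.
Then October (31), November (30), December (31): 31 + 30 + 31 = 92 days.
January 1–17, 2203: 17 days.
Residual: 118 days.
Total: 13266 days.

13266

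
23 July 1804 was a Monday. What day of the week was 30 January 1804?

Monday

Count forward from the earlier date (January 30, 1804) to the later (July 23, 1804):
January 1804: 31 − 30 = 1 day remains.
Then February 1804 (29), March (31), April (30), May (31), June (30): 29 + 31 + 30 + 31 + 30 = 151 days.
July 1–23, 1804: 23 days.
Total: 1 + 151 + 23 = 175 days.
175 is a multiple of 7, so 30 January 1804 falls on the same weekday: Monday.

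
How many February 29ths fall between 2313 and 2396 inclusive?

21

Years divisible by 4: 2316, 2320, …, 2396 — 21 in all.
No century exceptions apply. Count: 21.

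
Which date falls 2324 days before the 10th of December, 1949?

the 31st of July, 1943

Count 2324 days before December 10, 1949:
July 31, 1943 → July 31, 1944: 366 days (1944 is a leap year).
July 31, 1944 → July 31, 1945: 365 days.
July 31, 1945 → July 31, 1946: 365 days.
July 31, 1946 → July 31, 1947: 365 days.
July 31, 1947 → July 31, 1948: 366 days (1948 is a leap year).
July 31, 1948 → July 31, 1949: 365 days.
July 1949: 31 − 31 = 0 days remain.
Then August (31), September (30), October (31), November (30): 31 + 30 + 31 + 30 = 122 days.
December 1–10, 1949: 10 days.
Residual: 132 days.
Total: 2324 days.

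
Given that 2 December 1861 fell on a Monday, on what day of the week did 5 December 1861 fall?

Within December 1861: 5 − 2 = 3 days.
3 mod 7 = 3, so 3 days after Monday is Thursday.

Thursday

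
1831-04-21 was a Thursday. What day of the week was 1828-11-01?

Count forward from the earlier date (November 1, 1828) to the later (April 21, 1831):
Day-of-year of November 1, 1828: 306.
Day-of-year of April 21, 1831: 111.
1828 has 366 days, so 366 − 306 = 60 days remain in 1828.
Full years: 1829: 365; 1830: 365. Sum = 730.
Total: 60 + 730 + 111 = 901 days.
901 mod 7 = 5, so 5 days before Thursday is Saturday.

Saturday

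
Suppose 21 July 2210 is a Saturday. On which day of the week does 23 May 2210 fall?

Count forward from the earlier date (May 23, 2210) to the later (July 21, 2210):
May 2210: 31 − 23 = 8 days remain.
Then June (30): 30 days.
July 1–21, 2210: 21 days.
Total: 8 + 30 + 21 = 59 days.
59 mod 7 = 3, so 3 days before Saturday is Wednesday.

Wednesday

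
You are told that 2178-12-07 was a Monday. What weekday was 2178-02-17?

Count forward from the earlier date (February 17, 2178) to the later (December 7, 2178):
February 2178: 28 − 17 = 11 days remain (2178 is not a leap year, so February has 28 days).
Then 9 full months totalling 275 days.
December 1–7, 2178: 7 days.
Total: 11 + 275 + 7 = 293 days.
293 mod 7 = 6, so 6 days before Monday is Tuesday.

Tuesday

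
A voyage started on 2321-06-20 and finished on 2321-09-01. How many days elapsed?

73

June 2321: 30 − 20 = 10 days remain.
Then July (31), August (31): 31 + 31 = 62 days.
September 1, 2321: 1 day.
Total: 10 + 62 + 1 = 73 days.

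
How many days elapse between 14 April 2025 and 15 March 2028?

1066

April 14, 2025 → April 14, 2026: 365 days.
April 14, 2026 → April 14, 2027: 365 days.
April 2027: 30 − 14 = 16 days remain.
Then 10 full months totalling 305 days.
March 1–15, 2028: 15 days.
Residual: 336 days.
Total: 1066 days.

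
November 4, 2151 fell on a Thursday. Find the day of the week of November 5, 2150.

Count forward from the earlier date (November 5, 2150) to the later (November 4, 2151):
November 2150: 30 − 5 = 25 days remain.
Then 11 full months totalling 335 days.
November 1–4, 2151: 4 days.
Residual: 364 days.
Total: 364 days.
364 is a multiple of 7, so November 5, 2150 falls on the same weekday: Thursday.

Thursday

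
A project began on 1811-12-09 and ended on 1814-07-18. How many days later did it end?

952

Day-of-year of December 9, 1811: 343.
Day-of-year of July 18, 1814: 199.
1811 has 365 days, so 365 − 343 = 22 days remain in 1811.
Full years: 1812: 366; 1813: 365. Sum = 731.
Total: 22 + 731 + 199 = 952 days.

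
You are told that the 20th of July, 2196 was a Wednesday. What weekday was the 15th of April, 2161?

Count forward from the earlier date (April 15, 2161) to the later (July 20, 2196):
From April 15, 2161 to April 15, 2196: 35 years, of which 9 contain a Feb 29 — 26×365 + 9×366 = 12784 days.
April 2196: 30 − 15 = 15 days remain.
Then May (31), June (30): 31 + 30 = 61 days.
July 1–20, 2196: 20 days.
Residual: 96 days.
Total: 12880 days.
12880 is a multiple of 7, so the 15th of April, 2161 falls on the same weekday: Wednesday.

Wednesday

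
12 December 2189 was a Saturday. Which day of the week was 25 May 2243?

From December 12, 2189 to December 12, 2242: 53 years, of which 12 contain a Feb 29 — 41×365 + 12×366 = 19357 days.
(2200 is not a leap year (divisible by 100 but not 400).)
December 2242: 31 − 12 = 19 days remain.
Then January (31), February 2243 (28), March (31), April (30): 31 + 28 + 31 + 30 = 120 days.
May 1–25, 2243: 25 days.
Residual: 164 days.
Total: 19521 days.
19521 mod 7 = 5, so 5 days after Saturday is Thursday.

Thursday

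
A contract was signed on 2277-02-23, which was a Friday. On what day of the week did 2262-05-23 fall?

Count forward from the earlier date (May 23, 2262) to the later (February 23, 2277):
Day-of-year of May 23, 2262: 143.
Day-of-year of February 23, 2277: 54.
2262 has 365 days, so 365 − 143 = 222 days remain in 2262.
Full years 2263–2276: 10 common + 4 leap = 10×365 + 4×366 = 5114 days.
Total: 222 + 5114 + 54 = 5390 days.
5390 is a multiple of 7, so 2262-05-23 falls on the same weekday: Friday.

Friday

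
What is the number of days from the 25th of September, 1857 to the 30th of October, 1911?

19757

From September 25, 1857 to September 25, 1911: 54 years, of which 12 contain a Feb 29 — 42×365 + 12×366 = 19722 days.
(1900 is not a leap year (divisible by 100 but not 400).)
September 1911: 30 − 25 = 5 days remain.
October 1–30, 1911: 30 days.
Residual: 35 days.
Total: 19757 days.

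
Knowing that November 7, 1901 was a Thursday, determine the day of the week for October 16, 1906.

Tuesday

Day-of-year of November 7, 1901: 311.
Day-of-year of October 16, 1906: 289.
1901 has 365 days, so 365 − 311 = 54 days remain in 1901.
Full years: 1902: 365; 1903: 365; 1904: 366; 1905: 365. Sum = 1461.
Total: 54 + 1461 + 289 = 1804 days.
1804 mod 7 = 5, so 5 days after Thursday is Tuesday.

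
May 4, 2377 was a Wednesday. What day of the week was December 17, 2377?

May 2377: 31 − 4 = 27 days remain.
Then June (30), July (31), August (31), September (30), October (31), November (30): 30 + 31 + 31 + 30 + 31 + 30 = 183 days.
December 1–17, 2377: 17 days.
Total: 27 + 183 + 17 = 227 days.
227 mod 7 = 3, so 3 days after Wednesday is Saturday.

Saturday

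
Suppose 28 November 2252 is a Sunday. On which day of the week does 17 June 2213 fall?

Count forward from the earlier date (June 17, 2213) to the later (November 28, 2252):
From June 17, 2213 to June 17, 2252: 39 years, of which 10 contain a Feb 29 — 29×365 + 10×366 = 14245 days.
June 2252: 30 − 17 = 13 days remain.
Then July (31), August (31), September (30), October (31): 31 + 31 + 30 + 31 = 123 days.
November 1–28, 2252: 28 days.
Residual: 164 days.
Total: 14409 days.
14409 mod 7 = 3, so 3 days before Sunday is Thursday.

Thursday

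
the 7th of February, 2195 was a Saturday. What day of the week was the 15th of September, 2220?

Day-of-year of February 7, 2195: 38.
Day-of-year of September 15, 2220: 259.
2195 has 365 days, so 365 − 38 = 327 days remain in 2195.
Full years 2196–2219: 19 common + 5 leap = 19×365 + 5×366 = 8765 days.
Total: 327 + 8765 + 259 = 9351 days.
9351 mod 7 = 6, so 6 days after Saturday is Friday.

Friday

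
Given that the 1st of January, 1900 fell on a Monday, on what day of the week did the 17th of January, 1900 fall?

Wednesday

Within January 1900: 17 − 1 = 16 days.
16 mod 7 = 2, so 2 days after Monday is Wednesday.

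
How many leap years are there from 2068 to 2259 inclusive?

46

Years divisible by 4: 2068, 2072, …, 2256 — 48 in all.
Of these, 2100, 2200 are divisible by 100 but not 400, so not leap.
Leap years: 48 − 2 = 46.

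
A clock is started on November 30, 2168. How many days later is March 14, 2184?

Day-of-year of November 30, 2168: 335.
Day-of-year of March 14, 2184: 74.
2168 has 366 days, so 366 − 335 = 31 days remain in 2168.
Full years 2169–2183: 12 common + 3 leap = 12×365 + 3×366 = 5478 days.
Total: 31 + 5478 + 74 = 5583 days.

5583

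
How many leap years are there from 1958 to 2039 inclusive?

Years divisible by 4: 1960, 1964, …, 2036 — 20 in all.
2000 is divisible by 400, so still leap.
No century exceptions apply. Count: 20.

20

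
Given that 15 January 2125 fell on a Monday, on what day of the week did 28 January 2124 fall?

Count forward from the earlier date (January 28, 2124) to the later (January 15, 2125):
January 2124: 31 − 28 = 3 days remain.
Then 11 full months totalling 335 days.
January 1–15, 2125: 15 days.
Residual: 353 days.
Total: 353 days.
353 mod 7 = 3, so 3 days before Monday is Friday.

Friday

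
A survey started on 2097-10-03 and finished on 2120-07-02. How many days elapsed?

From October 3, 2097 to October 3, 2119: 22 years, of which 4 contain a Feb 29 — 18×365 + 4×366 = 8034 days.
(2100 is not a leap year (divisible by 100 but not 400).)
October 2119: 31 − 3 = 28 days remain.
Then November (30), December (31), January (31), February 2120 (29), March (31), April (30), May (31), June (30): 30 + 31 + 31 + 29 + 31 + 30 + 31 + 30 = 243 days.
July 1–2, 2120: 2 days.
Residual: 273 days.
Total: 8307 days.

8307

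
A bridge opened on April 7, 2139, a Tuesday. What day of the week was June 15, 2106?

Tuesday

Count forward from the earlier date (June 15, 2106) to the later (April 7, 2139):
Day-of-year of June 15, 2106: 166.
Day-of-year of April 7, 2139: 97.
2106 has 365 days, so 365 − 166 = 199 days remain in 2106.
Full years 2107–2138: 24 common + 8 leap = 24×365 + 8×366 = 11688 days.
Total: 199 + 11688 + 97 = 11984 days.
11984 is a multiple of 7, so June 15, 2106 falls on the same weekday: Tuesday.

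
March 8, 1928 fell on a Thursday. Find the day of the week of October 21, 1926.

Thursday

Count forward from the earlier date (October 21, 1926) to the later (March 8, 1928):
October 1926: 31 − 21 = 10 days remain.
Then 16 full months totalling 486 days.
March 1–8, 1928: 8 days.
Total: 10 + 486 + 8 = 504 days.
504 is a multiple of 7, so October 21, 1926 falls on the same weekday: Thursday.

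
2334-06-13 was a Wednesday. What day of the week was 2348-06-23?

Day-of-year of June 13, 2334: 164.
Day-of-year of June 23, 2348: 175.
2334 has 365 days, so 365 − 164 = 201 days remain in 2334.
Full years 2335–2347: 10 common + 3 leap = 10×365 + 3×366 = 4748 days.
Total: 201 + 4748 + 175 = 5124 days.
5124 is a multiple of 7, so 2348-06-23 falls on the same weekday: Wednesday.

Wednesday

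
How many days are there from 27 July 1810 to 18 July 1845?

12775

From July 27, 1810 to July 27, 1844: 34 years, of which 9 contain a Feb 29 — 25×365 + 9×366 = 12419 days.
July 1844: 31 − 27 = 4 days remain.
Then 11 full months totalling 334 days.
July 1–18, 1845: 18 days.
Residual: 356 days.
Total: 12775 days.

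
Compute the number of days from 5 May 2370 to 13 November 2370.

May 2370: 31 − 5 = 26 days remain.
Then June (30), July (31), August (31), September (30), October (31): 30 + 31 + 31 + 30 + 31 = 153 days.
November 1–13, 2370: 13 days.
Total: 26 + 153 + 13 = 192 days.

192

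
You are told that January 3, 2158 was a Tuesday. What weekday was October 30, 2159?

January 2158: 31 − 3 = 28 days remain.
Then 20 full months totalling 607 days.
October 1–30, 2159: 30 days.
Total: 28 + 607 + 30 = 665 days.
665 is a multiple of 7, so October 30, 2159 falls on the same weekday: Tuesday.

Tuesday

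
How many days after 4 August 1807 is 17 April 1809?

622

August 4, 1807 → August 4, 1808: 366 days (1808 is a leap year).
August 1808: 31 − 4 = 27 days remain.
Then September (30), October (31), November (30), December (31), January (31), February 1809 (28), March (31): 30 + 31 + 30 + 31 + 31 + 28 + 31 = 212 days.
April 1–17, 1809: 17 days.
Residual: 256 days.
Total: 622 days.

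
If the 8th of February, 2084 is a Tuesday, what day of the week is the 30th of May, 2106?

Sunday

Day-of-year of February 8, 2084: 39.
Day-of-year of May 30, 2106: 150.
2084 has 366 days, so 366 − 39 = 327 days remain in 2084.
Full years 2085–2105: 17 common + 4 leap = 17×365 + 4×366 = 7669 days.
Total: 327 + 7669 + 150 = 8146 days.
8146 mod 7 = 5, so 5 days after Tuesday is Sunday.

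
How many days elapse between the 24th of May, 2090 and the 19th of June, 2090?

26

May 2090: 31 − 24 = 7 days remain.
June 1–19, 2090: 19 days.
Total: 7 + 19 = 26 days.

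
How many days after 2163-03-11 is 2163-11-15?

249

March 2163: 31 − 11 = 20 days remain.
Then April (30), May (31), June (30), July (31), August (31), September (30), October (31): 30 + 31 + 30 + 31 + 31 + 30 + 31 = 214 days.
November 1–15, 2163: 15 days.
Total: 20 + 214 + 15 = 249 days.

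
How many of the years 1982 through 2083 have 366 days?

25

Years divisible by 4: 1984, 1988, …, 2080 — 25 in all.
2000 is divisible by 400, so still leap.
No century exceptions apply. Count: 25.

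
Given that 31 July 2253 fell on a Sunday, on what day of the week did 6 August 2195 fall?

Count forward from the earlier date (August 6, 2195) to the later (July 31, 2253):
Day-of-year of August 6, 2195: 218.
Day-of-year of July 31, 2253: 212.
2195 has 365 days, so 365 − 218 = 147 days remain in 2195.
Full years 2196–2252: 43 common + 14 leap = 43×365 + 14×366 = 20819 days.
Total: 147 + 20819 + 212 = 21178 days.
21178 mod 7 = 3, so 3 days before Sunday is Thursday.

Thursday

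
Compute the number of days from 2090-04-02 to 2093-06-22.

1177

Day-of-year of April 2, 2090: 92.
Day-of-year of June 22, 2093: 173.
2090 has 365 days, so 365 − 92 = 273 days remain in 2090.
Full years: 2091: 365; 2092: 366. Sum = 731.
Total: 273 + 731 + 173 = 1177 days.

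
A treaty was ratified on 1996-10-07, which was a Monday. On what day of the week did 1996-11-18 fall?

October 1996: 31 − 7 = 24 days remain.
November 1–18, 1996: 18 days.
Total: 24 + 18 = 42 days.
42 is a multiple of 7, so 1996-11-18 falls on the same weekday: Monday.

Monday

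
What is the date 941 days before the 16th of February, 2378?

the 21st of July, 2375

Count 941 days before February 16, 2378:
July 21, 2375 → July 21, 2376: 366 days (2376 is a leap year).
July 21, 2376 → July 21, 2377: 365 days.
July 2377: 31 − 21 = 10 days remain.
Then August (31), September (30), October (31), November (30), December (31), January (31): 31 + 30 + 31 + 30 + 31 + 31 = 184 days.
February 1–16, 2378: 16 days (2378 is not a leap year).
Residual: 210 days.
Total: 941 days.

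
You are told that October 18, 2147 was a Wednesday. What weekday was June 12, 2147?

Count forward from the earlier date (June 12, 2147) to the later (October 18, 2147):
June 2147: 30 − 12 = 18 days remain.
Then July (31), August (31), September (30): 31 + 31 + 30 = 92 days.
October 1–18, 2147: 18 days.
Total: 18 + 92 + 18 = 128 days.
128 mod 7 = 2, so 2 days before Wednesday is Monday.

Monday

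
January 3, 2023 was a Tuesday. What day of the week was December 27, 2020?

Sunday

Count forward from the earlier date (December 27, 2020) to the later (January 3, 2023):
Day-of-year of December 27, 2020: 362.
Day-of-year of January 3, 2023: 3.
2020 has 366 days, so 366 − 362 = 4 days remain in 2020.
Full years: 2021: 365; 2022: 365. Sum = 730.
Total: 4 + 730 + 3 = 737 days.
737 mod 7 = 2, so 2 days before Tuesday is Sunday.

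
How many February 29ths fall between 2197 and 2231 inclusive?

Years divisible by 4 in [2197, 2231]: 2200, 2204, 2208, 2212, 2216, 2220, 2224, 2228.
Of these, 2200 is divisible by 100 but not 400, so not leap.
Leap years: 8 − 1 = 7.

7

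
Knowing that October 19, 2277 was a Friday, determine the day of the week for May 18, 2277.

Friday

Count forward from the earlier date (May 18, 2277) to the later (October 19, 2277):
May 2277: 31 − 18 = 13 days remain.
Then June (30), July (31), August (31), September (30): 30 + 31 + 31 + 30 = 122 days.
October 1–19, 2277: 19 days.
Total: 13 + 122 + 19 = 154 days.
154 is a multiple of 7, so May 18, 2277 falls on the same weekday: Friday.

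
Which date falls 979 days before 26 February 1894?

23 June 1891

Count 979 days before February 26, 1894:
June 23, 1891 → June 23, 1892: 366 days (1892 is a leap year).
June 23, 1892 → June 23, 1893: 365 days.
June 1893: 30 − 23 = 7 days remain.
Then July (31), August (31), September (30), October (31), November (30), December (31), January (31): 31 + 31 + 30 + 31 + 30 + 31 + 31 = 215 days.
February 1–26, 1894: 26 days (1894 is not a leap year).
Residual: 248 days.
Total: 979 days.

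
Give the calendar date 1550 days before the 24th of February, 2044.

the 27th of November, 2039

Count 1550 days before February 24, 2044:
Day-of-year of November 27, 2039: 331.
Day-of-year of February 24, 2044: 55.
2039 has 365 days, so 365 − 331 = 34 days remain in 2039.
Full years: 2040: 366; 2041: 365; 2042: 365; 2043: 365. Sum = 1461.
Total: 34 + 1461 + 55 = 1550 days.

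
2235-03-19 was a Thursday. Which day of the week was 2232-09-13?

Thursday

Count forward from the earlier date (September 13, 2232) to the later (March 19, 2235):
September 13, 2232 → September 13, 2233: 365 days.
September 13, 2233 → September 13, 2234: 365 days.
September 2234: 30 − 13 = 17 days remain.
Then October (31), November (30), December (31), January (31), February 2235 (28): 31 + 30 + 31 + 31 + 28 = 151 days.
March 1–19, 2235: 19 days.
Residual: 187 days.
Total: 917 days.
917 is a multiple of 7, so 2232-09-13 falls on the same weekday: Thursday.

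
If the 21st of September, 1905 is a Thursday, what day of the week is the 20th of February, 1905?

Count forward from the earlier date (February 20, 1905) to the later (September 21, 1905):
February 1905: 28 − 20 = 8 days remain (1905 is not a leap year, so February has 28 days).
Then March (31), April (30), May (31), June (30), July (31), August (31): 31 + 30 + 31 + 30 + 31 + 31 = 184 days.
September 1–21, 1905: 21 days.
Total: 8 + 184 + 21 = 213 days.
213 mod 7 = 3, so 3 days before Thursday is Monday.

Monday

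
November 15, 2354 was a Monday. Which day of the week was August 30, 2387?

Day-of-year of November 15, 2354: 319.
Day-of-year of August 30, 2387: 242.
2354 has 365 days, so 365 − 319 = 46 days remain in 2354.
Full years 2355–2386: 24 common + 8 leap = 24×365 + 8×366 = 11688 days.
Total: 46 + 11688 + 242 = 11976 days.
11976 mod 7 = 6, so 6 days after Monday is Sunday.

Sunday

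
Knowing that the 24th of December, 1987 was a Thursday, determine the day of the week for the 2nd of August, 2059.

Day-of-year of December 24, 1987: 358.
Day-of-year of August 2, 2059: 214.
1987 has 365 days, so 365 − 358 = 7 days remain in 1987.
Full years 1988–2058: 53 common + 18 leap = 53×365 + 18×366 = 25933 days.
Total: 7 + 25933 + 214 = 26154 days.
26154 mod 7 = 2, so 2 days after Thursday is Saturday.

Saturday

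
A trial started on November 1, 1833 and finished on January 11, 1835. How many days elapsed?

Day-of-year of November 1, 1833: 305.
Day-of-year of January 11, 1835: 11.
1833 has 365 days, so 365 − 305 = 60 days remain in 1833.
Full years: 1834: 365. Sum = 365.
Total: 60 + 365 + 11 = 436 days.

436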